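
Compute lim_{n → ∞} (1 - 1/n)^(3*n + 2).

The base → 1 and the exponent → ∞: a 1^∞ form.
Take logarithms: (3n + 2)·ln(1 - 1/n). Since ln(1+u) ~ u for small u, this behaves like (3n)·(-1/n) → -3.
So the limit is e^(-3).

e^(-3)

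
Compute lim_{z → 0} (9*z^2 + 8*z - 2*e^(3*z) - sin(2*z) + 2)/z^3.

Substitution gives 0/0 (the numerator vanishes to order 3).
Expand each term to order z^3: the coefficient of z^3 in -2·e^(3z) is -9 and in −sin(2z) is 4/3.
Lower-order terms cancel with the polynomial part, so the numerator is (-23/3)·z^3 + o(z^3), and the limit is (-23/3)/(1) = -23/3.

-23/3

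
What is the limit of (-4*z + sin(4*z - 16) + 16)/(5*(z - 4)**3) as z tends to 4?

Direct substitution gives 0/0.
Apply L'Hôpital: lim (4*cos(4*z - 16) - 4)/(15*(z - 4)^2), still 0/0.
Apply L'Hôpital: lim (-16*sin(4*z - 16))/(30*z - 120), still 0/0.
After 3 applications of L'Hôpital's rule the quotient is (-64*cos(4*z - 16))/(30); substituting z = 4 gives -32/15.

-32/15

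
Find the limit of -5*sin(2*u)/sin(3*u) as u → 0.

Substitution gives 0/0.
Divide numerator and denominator by u: sin(2u)/u → 2 and sin(3u)/u → 3, so the limit is -5·2/3 = -10/3.

-10/3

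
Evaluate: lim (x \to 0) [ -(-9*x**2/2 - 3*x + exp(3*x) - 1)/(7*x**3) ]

-9/14

Direct substitution gives 0/0.
Apply L'Hôpital: lim (-9*x + 3*e^(3*x) - 3)/(-21*x^2), still 0/0.
Apply L'Hôpital: lim (9*e^(3*x) - 9)/(-42*x), still 0/0.
After 3 applications of L'Hôpital's rule the quotient is (27*e^(3*x))/(-42); substituting x = 0 gives -9/14.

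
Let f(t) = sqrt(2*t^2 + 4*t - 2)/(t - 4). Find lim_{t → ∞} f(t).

For large |t|, √(2*t^2 + 4*t - 2) ≈ √2·|t| and the denominator ≈ t.
Since t → +∞, |t| = t, giving √2/(1) = √(2).

√(2)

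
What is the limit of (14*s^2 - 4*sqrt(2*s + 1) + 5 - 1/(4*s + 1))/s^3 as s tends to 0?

Substitution gives 0/0; apply L'Hôpital's rule 3 times.
After differentiating numerator and denominator 3 times the quotient is (384/(4*s + 1)^4 - 12/(2*s + 1)^(5/2))/(6); at s = 0 this is 62.

62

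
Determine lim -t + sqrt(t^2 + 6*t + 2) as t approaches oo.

This has the form ∞ − ∞. Multiply and divide by the conjugate √(t^2 + 6*t + 2) + t.
That gives (6t + 2) / (√(t^2 + 6*t + 2) + t).
Divide numerator and denominator by t: the limit is 6/(2·1) = 3.

3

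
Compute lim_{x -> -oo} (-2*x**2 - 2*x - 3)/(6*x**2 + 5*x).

Numerator and denominator both have degree 2.
Dividing every term by x^2, all lower-order terms vanish and the limit is the ratio of leading coefficients, -2/(6) = -1/3.

-1/3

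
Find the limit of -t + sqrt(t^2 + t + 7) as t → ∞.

This has the form ∞ − ∞. Multiply and divide by the conjugate √(t^2 + t + 7) + t.
That gives (t + 7) / (√(t^2 + t + 7) + t).
Divide numerator and denominator by t: the limit is 1/(2·1) = 1/2.

1/2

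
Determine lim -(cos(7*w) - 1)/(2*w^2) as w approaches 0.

Direct substitution gives 0/0.
Apply L'Hôpital: lim (-7*sin(7*w))/(-4*w), still 0/0.
After 2 applications of L'Hôpital's rule the quotient is (-49*cos(7*w))/(-4); substituting w = 0 gives 49/4.

49/4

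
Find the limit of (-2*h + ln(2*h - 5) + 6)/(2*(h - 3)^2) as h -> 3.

-1

Direct substitution gives 0/0.
Apply L'Hôpital: lim (-2 + 2/(2*h - 5))/(4*h - 12), still 0/0.
After 2 applications of L'Hôpital's rule the quotient is (-4/(2*h - 5)^2)/(4); substituting h = 3 gives -1.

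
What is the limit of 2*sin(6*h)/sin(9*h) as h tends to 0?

4/3

Substitution gives 0/0.
Divide numerator and denominator by h: sin(6h)/h → 6 and sin(9h)/h → 9, so the limit is 2·6/9 = 4/3.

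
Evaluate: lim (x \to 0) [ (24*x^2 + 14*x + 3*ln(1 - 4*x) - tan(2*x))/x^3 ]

Substitution gives 0/0 (the numerator vanishes to order 3).
Expand each term to order x^3: the coefficient of x^3 in 3·ln(1 - 4x) is -64 and in −tan(2x) is -8/3.
Lower-order terms cancel with the polynomial part, so the numerator is (-200/3)·x^3 + o(x^3), and the limit is (-200/3)/(1) = -200/3.

-200/3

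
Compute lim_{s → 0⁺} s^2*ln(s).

0

This is a 0·(−∞) form. Rewrite as 1·ln(s) / s^(−2) and apply L'Hôpital:
the derivative quotient is 1·(1/s) / (−2·s^(−3)) = (-1/2)·s^2 → 0.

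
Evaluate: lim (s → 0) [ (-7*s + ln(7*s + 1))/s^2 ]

Direct substitution gives 0/0.
Apply L'Hôpital: lim (-7 + 7/(7*s + 1))/(2*s), still 0/0.
After 2 applications of L'Hôpital's rule the quotient is (-49/(7*s + 1)^2)/(2); substituting s = 0 gives -49/2.

-49/2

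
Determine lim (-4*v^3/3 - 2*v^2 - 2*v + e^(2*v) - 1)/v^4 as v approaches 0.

Direct substitution gives 0/0.
Apply L'Hôpital: lim (-4*v^2 - 4*v + 2*e^(2*v) - 2)/(4*v^3), still 0/0.
Apply L'Hôpital: lim (-8*v + 4*e^(2*v) - 4)/(12*v^2), still 0/0.
Apply L'Hôpital: lim (8*e^(2*v) - 8)/(24*v), still 0/0.
After 4 applications of L'Hôpital's rule the quotient is (16*e^(2*v))/(24); substituting v = 0 gives 2/3.

2/3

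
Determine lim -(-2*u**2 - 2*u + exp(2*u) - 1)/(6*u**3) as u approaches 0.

Direct substitution gives 0/0.
Apply L'Hôpital: lim (-4*u + 2*e^(2*u) - 2)/(-18*u^2), still 0/0.
Apply L'Hôpital: lim (4*e^(2*u) - 4)/(-36*u), still 0/0.
After 3 applications of L'Hôpital's rule the quotient is (8*e^(2*u))/(-36); substituting u = 0 gives -2/9.

-2/9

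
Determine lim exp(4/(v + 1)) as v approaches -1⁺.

∞

As v → -1⁺, 4/(v + 1) → +∞, so e^(4/(v + 1)) → ∞.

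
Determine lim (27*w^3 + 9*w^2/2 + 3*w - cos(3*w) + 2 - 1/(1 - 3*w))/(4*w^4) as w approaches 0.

Substitution gives 0/0; apply L'Hôpital's rule 4 times.
After differentiating numerator and denominator 4 times the quotient is (-81*cos(3*w) + 1944/(3*w - 1)^5)/(96); at w = 0 this is -675/32.

-675/32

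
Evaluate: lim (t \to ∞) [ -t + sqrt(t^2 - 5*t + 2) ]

-5/2

An ∞ − ∞ form. Rationalising with the conjugate, the difference becomes (-5t + 2) / (√(t^2 - 5*t + 2) + t).
For large t the denominator behaves like 2·t, so the quotient tends to -5/2 = -5/2.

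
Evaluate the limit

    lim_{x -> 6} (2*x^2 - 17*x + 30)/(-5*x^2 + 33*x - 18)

-7/27

Direct substitution gives 0/0, so factor. Both numerator and denominator have (x - 6) as a factor.
After cancelling, the expression reduces to (2*x - 5)/(3 - 5*x).
Substituting x = 6 gives -7/27.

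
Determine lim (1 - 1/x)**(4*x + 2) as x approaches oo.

e^(-4)

Write it as [(1 - 1/x)^x]^(4) · (1 - 1/x)^(2). The bracketed term tends to e^(-1) and the second factor to 1, so the limit is e^(-4).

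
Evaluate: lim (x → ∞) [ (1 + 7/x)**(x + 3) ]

Let L be the limit and take ln: ln L = lim (x + 3)·ln(1 + 7/x) = lim (x + 3)·(7/x + O(1/x²)) = 7.
Hence L = e^(7).

e^(7)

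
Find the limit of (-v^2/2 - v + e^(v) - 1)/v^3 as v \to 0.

Direct substitution gives 0/0.
Apply L'Hôpital: lim (-v + e^(v) - 1)/(3*v^2), still 0/0.
Apply L'Hôpital: lim (e^(v) - 1)/(6*v), still 0/0.
After 3 applications of L'Hôpital's rule the quotient is (e^(v))/(6); substituting v = 0 gives 1/6.

1/6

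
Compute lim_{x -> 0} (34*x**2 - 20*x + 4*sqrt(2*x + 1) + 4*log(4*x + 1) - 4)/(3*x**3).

Substitution gives 0/0 (the numerator vanishes to order 3).
Expand each term to order x^3: the coefficient of x^3 in 4·√(1 + 2x) is 2 and in 4·ln(1 + 4x) is 256/3.
Lower-order terms cancel with the polynomial part, so the numerator is (262/3)·x^3 + o(x^3), and the limit is (262/3)/(3) = 262/9.

262/9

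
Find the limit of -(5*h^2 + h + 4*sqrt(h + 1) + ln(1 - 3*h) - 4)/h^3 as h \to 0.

35/4

Substitution gives 0/0 (the numerator vanishes to order 3).
Expand each term to order h^3: the coefficient of h^3 in ln(1 - 3h) is -9 and in 4·√(1 + h) is 1/4.
Lower-order terms cancel with the polynomial part, so the numerator is (-35/4)·h^3 + o(h^3), and the limit is (-35/4)/(-1) = 35/4.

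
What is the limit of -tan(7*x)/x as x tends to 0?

-7

Substitution gives 0/0.
Since tan(u)/u → 1 as u → 0, tan(7x)/(7x) → 1 and the limit is 7/(-1) = -7.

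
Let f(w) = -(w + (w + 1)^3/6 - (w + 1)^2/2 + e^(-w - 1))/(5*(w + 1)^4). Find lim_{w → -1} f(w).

Direct substitution gives 0/0.
Apply L'Hôpital: lim (-w + (w + 1)^2/2 - e^(-w - 1))/(-20*(w + 1)^3), still 0/0.
Apply L'Hôpital: lim (w + e^(-w - 1))/(-60*(w + 1)^2), still 0/0.
Apply L'Hôpital: lim (1 - e^(-w - 1))/(-120*w - 120), still 0/0.
After 4 applications of L'Hôpital's rule the quotient is (e^(-w - 1))/(-120); substituting w = -1 gives -1/120.

-1/120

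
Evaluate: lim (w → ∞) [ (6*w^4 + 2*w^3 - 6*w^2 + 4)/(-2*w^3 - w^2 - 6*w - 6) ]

The numerator has higher degree (4 > 3); the quotient behaves like (6/(-2))·w^1 for large |w|.
As w → +∞ this diverges to -∞.

-∞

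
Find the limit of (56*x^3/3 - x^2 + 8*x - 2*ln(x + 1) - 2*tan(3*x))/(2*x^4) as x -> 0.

Substitution gives 0/0; apply L'Hôpital's rule 4 times.
After differentiating numerator and denominator 4 times the quotient is (1296*tan(3*x)/cos(3*x)^2 - 3888*tan(3*x)/cos(3*x)^4 + 12/(x + 1)^4)/(48); at x = 0 this is 1/4.

1/4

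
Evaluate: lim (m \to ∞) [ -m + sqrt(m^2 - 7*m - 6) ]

-7/2

This has the form ∞ − ∞. Multiply and divide by the conjugate √(m^2 - 7*m - 6) + m.
That gives (-7m - 6) / (√(m^2 - 7*m - 6) + m).
Divide numerator and denominator by m: the limit is -7/(2·1) = -7/2.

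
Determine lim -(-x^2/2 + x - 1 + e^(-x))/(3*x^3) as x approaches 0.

1/18

Direct substitution gives 0/0.
Apply L'Hôpital: lim (-x + 1 - e^(-x))/(-9*x^2), still 0/0.
Apply L'Hôpital: lim (-1 + e^(-x))/(-18*x), still 0/0.
After 3 applications of L'Hôpital's rule the quotient is (-e^(-x))/(-18); substituting x = 0 gives 1/18.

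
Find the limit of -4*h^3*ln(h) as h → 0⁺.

This is a 0·(−∞) form. Rewrite as -4·ln(h) / h^(−3) and apply L'Hôpital:
the derivative quotient is -4·(1/h) / (−3·h^(−4)) = (4/3)·h^3 → 0.

0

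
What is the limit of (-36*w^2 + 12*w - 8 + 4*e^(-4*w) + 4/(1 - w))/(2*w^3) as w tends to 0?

Substitution gives 0/0 (the numerator vanishes to order 3).
Expand each term to order w^3: the coefficient of w^3 in 4·1/(1 - w) is 4 and in 4·e^(-4w) is -128/3.
Lower-order terms cancel with the polynomial part, so the numerator is (-116/3)·w^3 + o(w^3), and the limit is (-116/3)/(2) = -58/3.

-58/3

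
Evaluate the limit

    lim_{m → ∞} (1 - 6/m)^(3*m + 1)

Write it as [(1 - 6/m)^m]^(3) · (1 - 6/m)^(1). The bracketed term tends to e^(-6) and the second factor to 1, so the limit is e^(-18).

e^(-18)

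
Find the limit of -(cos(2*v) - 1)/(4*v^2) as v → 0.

1/2

Direct substitution gives 0/0.
Apply L'Hôpital: lim (-2*sin(2*v))/(-8*v), still 0/0.
After 2 applications of L'Hôpital's rule the quotient is (-4*cos(2*v))/(-8); substituting v = 0 gives 1/2.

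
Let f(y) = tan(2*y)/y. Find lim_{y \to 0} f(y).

2

Substitution gives 0/0.
Since tan(u)/u → 1 as u → 0, tan(2y)/(2y) → 1 and the limit is 2.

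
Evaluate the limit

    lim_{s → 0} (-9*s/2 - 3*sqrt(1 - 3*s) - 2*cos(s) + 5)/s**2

35/8

Substitution gives 0/0 (the numerator vanishes to order 2).
Expand each term to order s^2: the coefficient of s^2 in -2·cos(s) is 1 and in -3·√(1 - 3s) is 27/8.
Lower-order terms cancel with the polynomial part, so the numerator is (35/8)·s^2 + o(s^2), and the limit is (35/8)/(1) = 35/8.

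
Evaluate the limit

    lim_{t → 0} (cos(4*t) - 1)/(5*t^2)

-8/5

Direct substitution gives 0/0.
Apply L'Hôpital: lim (-4*sin(4*t))/(10*t), still 0/0.
After 2 applications of L'Hôpital's rule the quotient is (-16*cos(4*t))/(10); substituting t = 0 gives -8/5.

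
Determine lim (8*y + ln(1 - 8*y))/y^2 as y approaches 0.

Direct substitution gives 0/0.
Apply L'Hôpital: lim (8 - 8/(1 - 8*y))/(2*y), still 0/0.
After 2 applications of L'Hôpital's rule the quotient is (-64/(1 - 8*y)^2)/(2); substituting y = 0 gives -32.

-32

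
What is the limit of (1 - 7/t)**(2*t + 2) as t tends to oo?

e^(-14)

Let L be the limit and take ln: ln L = lim (2t + 2)·ln(1 - 7/t) = lim (2t + 2)·(-7/t + O(1/t²)) = -14.
Hence L = e^(-14).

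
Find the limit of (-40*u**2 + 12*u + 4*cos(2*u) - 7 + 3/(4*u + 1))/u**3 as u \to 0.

Substitution gives 0/0 (the numerator vanishes to order 3).
Expand each term to order u^3: the coefficient of u^3 in 4·cos(2u) is 0 and in 3·1/(1 + 4u) is -192.
Lower-order terms cancel with the polynomial part, so the numerator is (-192)·u^3 + o(u^3), and the limit is (-192)/(1) = -192.

-192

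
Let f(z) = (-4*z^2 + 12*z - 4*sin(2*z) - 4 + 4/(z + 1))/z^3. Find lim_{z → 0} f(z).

Substitution gives 0/0 (the numerator vanishes to order 3).
Expand each term to order z^3: the coefficient of z^3 in 4·1/(1 + z) is -4 and in -4·sin(2z) is 16/3.
Lower-order terms cancel with the polynomial part, so the numerator is (4/3)·z^3 + o(z^3), and the limit is (4/3)/(1) = 4/3.

4/3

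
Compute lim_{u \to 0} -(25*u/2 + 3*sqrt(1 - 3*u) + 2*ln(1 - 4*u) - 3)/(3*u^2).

Substitution gives 0/0; apply L'Hôpital's rule 2 times.
After differentiating numerator and denominator 2 times the quotient is (-32/(4*u - 1)^2 - 27/(4*(1 - 3*u)^(3/2)))/(-6); at u = 0 this is 155/24.

155/24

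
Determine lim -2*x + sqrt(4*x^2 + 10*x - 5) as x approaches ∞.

An ∞ − ∞ form. Rationalising with the conjugate, the difference becomes (10x - 5) / (√(4*x^2 + 10*x - 5) + 2x).
For large x the denominator behaves like 2·2x, so the quotient tends to 10/4 = 5/2.

5/2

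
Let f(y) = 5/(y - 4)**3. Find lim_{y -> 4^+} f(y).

As y → 4⁺, (y - 4) → 0⁺, so (y - 4)^3 → 0⁺ and 5/(y - 4)^3 → ∞.

∞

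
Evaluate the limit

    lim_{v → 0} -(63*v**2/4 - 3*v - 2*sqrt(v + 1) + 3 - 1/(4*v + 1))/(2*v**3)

-511/16

Substitution gives 0/0 (the numerator vanishes to order 3).
Expand each term to order v^3: the coefficient of v^3 in −1/(1 + 4v) is 64 and in -2·√(1 + v) is -1/8.
Lower-order terms cancel with the polynomial part, so the numerator is (511/8)·v^3 + o(v^3), and the limit is (511/8)/(-2) = -511/16.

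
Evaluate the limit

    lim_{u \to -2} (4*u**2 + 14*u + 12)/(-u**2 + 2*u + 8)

-1/3

Since u = -2 makes numerator and denominator zero, (u + 2) divides both.
Cancelling it gives (4*u + 6)/(4 - u); now plug in u = -2 to get -1/3.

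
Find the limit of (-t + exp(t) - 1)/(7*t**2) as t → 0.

1/14

Direct substitution gives 0/0.
Apply L'Hôpital: lim (e^(t) - 1)/(14*t), still 0/0.
After 2 applications of L'Hôpital's rule the quotient is (e^(t))/(14); substituting t = 0 gives 1/14.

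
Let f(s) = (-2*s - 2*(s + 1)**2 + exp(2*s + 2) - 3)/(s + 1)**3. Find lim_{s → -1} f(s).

4/3

Direct substitution gives 0/0.
Apply L'Hôpital: lim (-4*s + 2*e^(2*s + 2) - 6)/(3*(s + 1)^2), still 0/0.
Apply L'Hôpital: lim (4*e^(2*s + 2) - 4)/(6*s + 6), still 0/0.
After 3 applications of L'Hôpital's rule the quotient is (8*e^(2*s + 2))/(6); substituting s = -1 gives 4/3.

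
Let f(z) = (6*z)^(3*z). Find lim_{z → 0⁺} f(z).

1

Base → 0⁺ and exponent → 0⁺: a 0^0 form.
Take logs: 3z·ln(6z). This is 0·(−∞); rewriting as ln(6z)/(1/(3z)) and applying L'Hôpital gives 0.
Hence the limit is e^0 = 1.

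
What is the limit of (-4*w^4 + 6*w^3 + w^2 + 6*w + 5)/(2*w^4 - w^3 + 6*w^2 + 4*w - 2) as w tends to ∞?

-2

Numerator and denominator both have degree 4.
Dividing every term by w^4, all lower-order terms vanish and the limit is the ratio of leading coefficients, -4/(2) = -2.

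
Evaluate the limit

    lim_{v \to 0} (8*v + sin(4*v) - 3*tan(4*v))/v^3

-224/3

Substitution gives 0/0 (the numerator vanishes to order 3).
Expand each term to order v^3: the coefficient of v^3 in sin(4v) is -32/3 and in -3·tan(4v) is -64.
Lower-order terms cancel with the polynomial part, so the numerator is (-224/3)·v^3 + o(v^3), and the limit is (-224/3)/(1) = -224/3.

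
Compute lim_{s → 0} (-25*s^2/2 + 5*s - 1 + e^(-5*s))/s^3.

Direct substitution gives 0/0.
Apply L'Hôpital: lim (-25*s + 5 - 5*e^(-5*s))/(3*s^2), still 0/0.
Apply L'Hôpital: lim (-25 + 25*e^(-5*s))/(6*s), still 0/0.
After 3 applications of L'Hôpital's rule the quotient is (-125*e^(-5*s))/(6); substituting s = 0 gives -125/6.

-125/6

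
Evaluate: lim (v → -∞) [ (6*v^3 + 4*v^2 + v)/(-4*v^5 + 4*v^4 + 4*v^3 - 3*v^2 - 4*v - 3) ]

The denominator has degree 5 and the numerator degree 3. Dividing numerator and denominator by v^5 sends every term to 0 except the leading denominator term, so the limit is 0.

0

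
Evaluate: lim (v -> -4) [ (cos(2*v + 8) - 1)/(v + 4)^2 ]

-2

Direct substitution gives 0/0.
Apply L'Hôpital: lim (-2*sin(2*v + 8))/(2*v + 8), still 0/0.
After 2 applications of L'Hôpital's rule the quotient is (-4*cos(2*v + 8))/(2); substituting v = -4 gives -2.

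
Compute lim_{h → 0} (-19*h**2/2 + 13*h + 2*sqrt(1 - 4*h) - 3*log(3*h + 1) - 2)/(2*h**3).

-35/2

Substitution gives 0/0; apply L'Hôpital's rule 3 times.
After differentiating numerator and denominator 3 times the quotient is (-162/(3*h + 1)^3 - 48/(1 - 4*h)^(5/2))/(12); at h = 0 this is -35/2.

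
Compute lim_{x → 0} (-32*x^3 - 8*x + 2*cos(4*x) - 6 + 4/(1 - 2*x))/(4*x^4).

Substitution gives 0/0; apply L'Hôpital's rule 4 times.
After differentiating numerator and denominator 4 times the quotient is (512*cos(4*x) - 1536/(2*x - 1)^5)/(96); at x = 0 this is 64/3.

64/3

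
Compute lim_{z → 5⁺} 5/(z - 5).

As z → 5⁺, (z - 5) → 0⁺, so (z - 5)^1 → 0⁺ and 5/(z - 5)^1 → ∞.

∞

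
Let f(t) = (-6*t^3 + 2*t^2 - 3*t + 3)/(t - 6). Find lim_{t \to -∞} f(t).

The numerator has higher degree (3 > 1); the quotient behaves like (-6/(1))·t^2 for large |t|.
As t → −∞ this diverges to -∞.

-∞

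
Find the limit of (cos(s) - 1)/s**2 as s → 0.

Direct substitution gives 0/0.
Apply L'Hôpital: lim (-sin(s))/(2*s), still 0/0.
After 2 applications of L'Hôpital's rule the quotient is (-cos(s))/(2); substituting s = 0 gives -1/2.

-1/2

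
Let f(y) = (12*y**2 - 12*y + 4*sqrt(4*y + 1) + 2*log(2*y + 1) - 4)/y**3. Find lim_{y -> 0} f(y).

Substitution gives 0/0 (the numerator vanishes to order 3).
Expand each term to order y^3: the coefficient of y^3 in 2·ln(1 + 2y) is 16/3 and in 4·√(1 + 4y) is 16.
Lower-order terms cancel with the polynomial part, so the numerator is (64/3)·y^3 + o(y^3), and the limit is (64/3)/(1) = 64/3.

64/3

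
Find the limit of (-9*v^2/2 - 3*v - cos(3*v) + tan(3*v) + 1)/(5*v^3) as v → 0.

9/5

Substitution gives 0/0 (the numerator vanishes to order 3).
Expand each term to order v^3: the coefficient of v^3 in tan(3v) is 9 and in −cos(3v) is 0.
Lower-order terms cancel with the polynomial part, so the numerator is (9)·v^3 + o(v^3), and the limit is (9)/(5) = 9/5.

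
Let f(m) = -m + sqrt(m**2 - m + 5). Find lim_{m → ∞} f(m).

This has the form ∞ − ∞. Multiply and divide by the conjugate √(m^2 - m + 5) + m.
That gives (-m + 5) / (√(m^2 - m + 5) + m).
Divide numerator and denominator by m: the limit is -1/(2·1) = -1/2.

-1/2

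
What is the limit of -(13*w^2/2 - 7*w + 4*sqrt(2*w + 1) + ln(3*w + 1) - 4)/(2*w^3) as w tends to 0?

Substitution gives 0/0 (the numerator vanishes to order 3).
Expand each term to order w^3: the coefficient of w^3 in ln(1 + 3w) is 9 and in 4·√(1 + 2w) is 2.
Lower-order terms cancel with the polynomial part, so the numerator is (11)·w^3 + o(w^3), and the limit is (11)/(-2) = -11/2.

-11/2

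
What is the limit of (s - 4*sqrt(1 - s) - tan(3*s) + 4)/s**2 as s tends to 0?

Substitution gives 0/0; apply L'Hôpital's rule 2 times.
After differentiating numerator and denominator 2 times the quotient is (-18*tan(3*s)/cos(3*s)^2 + (1 - s)^(-3/2))/(2); at s = 0 this is 1/2.

1/2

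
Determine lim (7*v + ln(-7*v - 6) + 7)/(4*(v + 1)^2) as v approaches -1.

-49/8

Direct substitution gives 0/0.
Apply L'Hôpital: lim (7 - 7/(-7*v - 6))/(8*v + 8), still 0/0.
After 2 applications of L'Hôpital's rule the quotient is (-49/(-7*v - 6)^2)/(8); substituting v = -1 gives -49/8.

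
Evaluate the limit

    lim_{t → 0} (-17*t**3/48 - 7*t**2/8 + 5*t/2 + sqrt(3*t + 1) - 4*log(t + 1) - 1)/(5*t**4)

-277/640

Substitution gives 0/0; apply L'Hôpital's rule 4 times.
After differentiating numerator and denominator 4 times the quotient is (-1215/(16*(3*t + 1)^(7/2)) + 24/(t + 1)^4)/(120); at t = 0 this is -277/640.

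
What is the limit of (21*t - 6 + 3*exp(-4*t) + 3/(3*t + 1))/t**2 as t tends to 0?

Substitution gives 0/0 (the numerator vanishes to order 2).
Expand each term to order t^2: the coefficient of t^2 in 3·e^(-4t) is 24 and in 3·1/(1 + 3t) is 27.
Lower-order terms cancel with the polynomial part, so the numerator is (51)·t^2 + o(t^2), and the limit is (51)/(1) = 51.

51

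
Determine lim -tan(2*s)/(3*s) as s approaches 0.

-2/3

Substitution gives 0/0.
Since tan(u)/u → 1 as u → 0, tan(2s)/(2s) → 1 and the limit is 2/(-3) = -2/3.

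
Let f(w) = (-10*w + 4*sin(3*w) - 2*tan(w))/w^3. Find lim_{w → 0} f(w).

-56/3

Substitution gives 0/0; apply L'Hôpital's rule 3 times.
After differentiating numerator and denominator 3 times the quotient is (-108*cos(3*w) - 12*tan(w)^4 - 16*tan(w)^2 - 4)/(6); at w = 0 this is -56/3.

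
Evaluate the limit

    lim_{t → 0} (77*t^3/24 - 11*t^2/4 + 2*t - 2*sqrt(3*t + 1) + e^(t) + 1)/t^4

1223/192

Substitution gives 0/0; apply L'Hôpital's rule 4 times.
After differentiating numerator and denominator 4 times the quotient is (e^(t) + 1215/(8*(3*t + 1)^(7/2)))/(24); at t = 0 this is 1223/192.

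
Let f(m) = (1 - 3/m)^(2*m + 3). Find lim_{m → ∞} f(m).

e^(-6)

Write it as [(1 - 3/m)^m]^(2) · (1 - 3/m)^(3). The bracketed term tends to e^(-3) and the second factor to 1, so the limit is e^(-6).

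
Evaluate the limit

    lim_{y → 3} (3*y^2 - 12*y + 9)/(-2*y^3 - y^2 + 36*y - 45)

-1/4

Since y = 3 makes numerator and denominator zero, (y - 3) divides both.
Cancelling it gives (3*y - 3)/(-2*y^2 - 7*y + 15); now plug in y = 3 to get -1/4.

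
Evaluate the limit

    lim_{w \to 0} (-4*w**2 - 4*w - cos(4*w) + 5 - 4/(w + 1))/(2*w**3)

2

Substitution gives 0/0; apply L'Hôpital's rule 3 times.
After differentiating numerator and denominator 3 times the quotient is (-64*sin(4*w) + 24/(w + 1)^4)/(12); at w = 0 this is 2.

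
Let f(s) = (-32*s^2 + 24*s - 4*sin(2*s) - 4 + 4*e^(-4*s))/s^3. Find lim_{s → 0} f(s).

-112/3

Substitution gives 0/0 (the numerator vanishes to order 3).
Expand each term to order s^3: the coefficient of s^3 in -4·sin(2s) is 16/3 and in 4·e^(-4s) is -128/3.
Lower-order terms cancel with the polynomial part, so the numerator is (-112/3)·s^3 + o(s^3), and the limit is (-112/3)/(1) = -112/3.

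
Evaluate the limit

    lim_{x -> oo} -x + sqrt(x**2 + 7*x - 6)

An ∞ − ∞ form. Rationalising with the conjugate, the difference becomes (7x - 6) / (√(x^2 + 7*x - 6) + x).
For large x the denominator behaves like 2·x, so the quotient tends to 7/2 = 7/2.

7/2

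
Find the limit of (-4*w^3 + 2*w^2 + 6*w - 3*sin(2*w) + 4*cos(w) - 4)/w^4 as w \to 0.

1/6

Substitution gives 0/0 (the numerator vanishes to order 4).
Expand each term to order w^4: the coefficient of w^4 in 4·cos(w) is 1/6 and in -3·sin(2w) is 0.
Lower-order terms cancel with the polynomial part, so the numerator is (1/6)·w^4 + o(w^4), and the limit is (1/6)/(1) = 1/6.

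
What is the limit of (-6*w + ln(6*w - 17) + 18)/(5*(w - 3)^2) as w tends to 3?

-18/5

Direct substitution gives 0/0.
Apply L'Hôpital: lim (-6 + 6/(6*w - 17))/(10*w - 30), still 0/0.
After 2 applications of L'Hôpital's rule the quotient is (-36/(6*w - 17)^2)/(10); substituting w = 3 gives -18/5.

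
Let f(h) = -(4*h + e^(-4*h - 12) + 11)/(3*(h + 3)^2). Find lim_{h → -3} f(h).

-8/3

Direct substitution gives 0/0.
Apply L'Hôpital: lim (4 - 4*e^(-4*h - 12))/(-6*h - 18), still 0/0.
After 2 applications of L'Hôpital's rule the quotient is (16*e^(-4*h - 12))/(-6); substituting h = -3 gives -8/3.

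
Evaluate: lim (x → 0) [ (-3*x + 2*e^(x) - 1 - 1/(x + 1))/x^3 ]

Substitution gives 0/0; apply L'Hôpital's rule 3 times.
After differentiating numerator and denominator 3 times the quotient is (2*e^(x) + 6/(x + 1)^4)/(6); at x = 0 this is 4/3.

4/3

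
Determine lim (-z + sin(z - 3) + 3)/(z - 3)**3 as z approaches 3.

-1/6

Direct substitution gives 0/0.
Apply L'Hôpital: lim (cos(z - 3) - 1)/(3*(z - 3)^2), still 0/0.
Apply L'Hôpital: lim (-sin(z - 3))/(6*z - 18), still 0/0.
After 3 applications of L'Hôpital's rule the quotient is (-cos(z - 3))/(6); substituting z = 3 gives -1/6.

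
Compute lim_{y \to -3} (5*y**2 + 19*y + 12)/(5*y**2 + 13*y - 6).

Direct substitution gives 0/0, so factor. Both numerator and denominator have (y + 3) as a factor.
After cancelling, the expression reduces to (5*y + 4)/(5*y - 2).
Substituting y = -3 gives 11/17.

11/17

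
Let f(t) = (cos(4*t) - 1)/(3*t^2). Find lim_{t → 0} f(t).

Direct substitution gives 0/0.
Apply L'Hôpital: lim (-4*sin(4*t))/(6*t), still 0/0.
After 2 applications of L'Hôpital's rule the quotient is (-16*cos(4*t))/(6); substituting t = 0 gives -8/3.

-8/3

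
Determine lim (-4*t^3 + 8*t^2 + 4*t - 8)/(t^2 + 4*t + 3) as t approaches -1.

-12

Since t = -1 makes numerator and denominator zero, (t + 1) divides both.
Cancelling it gives (-4*t^2 + 12*t - 8)/(t + 3); now plug in t = -1 to get -12.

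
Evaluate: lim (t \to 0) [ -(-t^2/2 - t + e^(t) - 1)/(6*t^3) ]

Direct substitution gives 0/0.
Apply L'Hôpital: lim (-t + e^(t) - 1)/(-18*t^2), still 0/0.
Apply L'Hôpital: lim (e^(t) - 1)/(-36*t), still 0/0.
After 3 applications of L'Hôpital's rule the quotient is (e^(t))/(-36); substituting t = 0 gives -1/36.

-1/36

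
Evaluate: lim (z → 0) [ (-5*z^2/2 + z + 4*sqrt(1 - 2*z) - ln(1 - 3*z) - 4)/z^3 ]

Substitution gives 0/0 (the numerator vanishes to order 3).
Expand each term to order z^3: the coefficient of z^3 in −ln(1 - 3z) is 9 and in 4·√(1 - 2z) is -2.
Lower-order terms cancel with the polynomial part, so the numerator is (7)·z^3 + o(z^3), and the limit is (7)/(1) = 7.

7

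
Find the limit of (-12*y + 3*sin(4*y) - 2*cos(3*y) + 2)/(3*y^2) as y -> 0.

3

Substitution gives 0/0; apply L'Hôpital's rule 2 times.
After differentiating numerator and denominator 2 times the quotient is (-48*sin(4*y) + 18*cos(3*y))/(6); at y = 0 this is 3.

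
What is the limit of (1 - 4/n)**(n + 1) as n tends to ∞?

Let L be the limit and take ln: ln L = lim (n + 1)·ln(1 - 4/n) = lim (n + 1)·(-4/n + O(1/n²)) = -4.
Hence L = e^(-4).

e^(-4)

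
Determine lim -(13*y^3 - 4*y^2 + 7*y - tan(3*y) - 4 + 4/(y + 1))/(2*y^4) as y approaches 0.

Substitution gives 0/0 (the numerator vanishes to order 4).
Expand each term to order y^4: the coefficient of y^4 in 4·1/(1 + y) is 4 and in −tan(3y) is 0.
Lower-order terms cancel with the polynomial part, so the numerator is (4)·y^4 + o(y^4), and the limit is (4)/(-2) = -2.

-2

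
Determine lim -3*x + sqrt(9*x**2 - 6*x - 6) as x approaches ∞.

An ∞ − ∞ form. Rationalising with the conjugate, the difference becomes (-6x - 6) / (√(9*x^2 - 6*x - 6) + 3x).
For large x the denominator behaves like 2·3x, so the quotient tends to -6/6 = -1.

-1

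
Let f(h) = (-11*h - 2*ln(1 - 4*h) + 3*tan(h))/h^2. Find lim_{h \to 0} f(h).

Substitution gives 0/0; apply L'Hôpital's rule 2 times.
After differentiating numerator and denominator 2 times the quotient is (6*tan(h)/cos(h)^2 + 32/(4*h - 1)^2)/(2); at h = 0 this is 16.

16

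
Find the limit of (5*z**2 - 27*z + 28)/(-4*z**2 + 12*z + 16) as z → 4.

Direct substitution gives 0/0, so factor. Both numerator and denominator have (z - 4) as a factor.
After cancelling, the expression reduces to (5*z - 7)/(-4*z - 4).
Substituting z = 4 gives -13/20.

-13/20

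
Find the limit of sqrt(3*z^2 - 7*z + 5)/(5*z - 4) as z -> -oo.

For large |z|, √(3*z^2 - 7*z + 5) ≈ √3·|z| and the denominator ≈ 5z.
Since z → −∞, |z| = −z, giving −√3/(5) = -√(3)/5.

-√(3)/5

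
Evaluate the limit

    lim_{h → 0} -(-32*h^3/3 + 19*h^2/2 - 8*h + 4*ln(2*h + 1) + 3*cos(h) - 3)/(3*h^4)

127/24

Substitution gives 0/0 (the numerator vanishes to order 4).
Expand each term to order h^4: the coefficient of h^4 in 3·cos(h) is 1/8 and in 4·ln(1 + 2h) is -16.
Lower-order terms cancel with the polynomial part, so the numerator is (-127/8)·h^4 + o(h^4), and the limit is (-127/8)/(-3) = 127/24.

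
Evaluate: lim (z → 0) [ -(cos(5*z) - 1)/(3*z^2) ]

Direct substitution gives 0/0.
Apply L'Hôpital: lim (-5*sin(5*z))/(-6*z), still 0/0.
After 2 applications of L'Hôpital's rule the quotient is (-25*cos(5*z))/(-6); substituting z = 0 gives 25/6.

25/6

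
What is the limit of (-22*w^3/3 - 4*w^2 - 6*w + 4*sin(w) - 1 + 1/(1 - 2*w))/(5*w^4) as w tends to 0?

16/5

Substitution gives 0/0; apply L'Hôpital's rule 4 times.
After differentiating numerator and denominator 4 times the quotient is (4*sin(w) - 384/(2*w - 1)^5)/(120); at w = 0 this is 16/5.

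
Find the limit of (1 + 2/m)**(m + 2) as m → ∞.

Let L be the limit and take ln: ln L = lim (m + 2)·ln(1 + 2/m) = lim (m + 2)·(2/m + O(1/m²)) = 2.
Hence L = e^(2).

e^(2)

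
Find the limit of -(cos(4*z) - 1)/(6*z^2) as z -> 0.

4/3

Direct substitution gives 0/0.
Apply L'Hôpital: lim (-4*sin(4*z))/(-12*z), still 0/0.
After 2 applications of L'Hôpital's rule the quotient is (-16*cos(4*z))/(-12); substituting z = 0 gives 4/3.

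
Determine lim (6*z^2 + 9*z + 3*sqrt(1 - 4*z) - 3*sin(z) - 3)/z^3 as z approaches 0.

Substitution gives 0/0; apply L'Hôpital's rule 3 times.
After differentiating numerator and denominator 3 times the quotient is (3*cos(z) - 72/(1 - 4*z)^(5/2))/(6); at z = 0 this is -23/2.

-23/2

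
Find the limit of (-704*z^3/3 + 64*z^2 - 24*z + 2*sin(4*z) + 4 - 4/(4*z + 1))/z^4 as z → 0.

Substitution gives 0/0; apply L'Hôpital's rule 4 times.
After differentiating numerator and denominator 4 times the quotient is (512*sin(4*z) - 24576/(4*z + 1)^5)/(24); at z = 0 this is -1024.

-1024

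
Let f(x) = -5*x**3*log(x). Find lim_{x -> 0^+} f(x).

This is a 0·(−∞) form. Rewrite as -5·ln(x) / x^(−3) and apply L'Hôpital:
the derivative quotient is -5·(1/x) / (−3·x^(−4)) = (5/3)·x^3 → 0.

0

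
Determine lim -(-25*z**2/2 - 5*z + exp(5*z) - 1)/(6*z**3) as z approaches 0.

Direct substitution gives 0/0.
Apply L'Hôpital: lim (-25*z + 5*e^(5*z) - 5)/(-18*z^2), still 0/0.
Apply L'Hôpital: lim (25*e^(5*z) - 25)/(-36*z), still 0/0.
After 3 applications of L'Hôpital's rule the quotient is (125*e^(5*z))/(-36); substituting z = 0 gives -125/36.

-125/36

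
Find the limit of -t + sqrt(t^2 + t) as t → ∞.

1/2

An ∞ − ∞ form. Rationalising with the conjugate, the difference becomes (t) / (√(t^2 + t) + t).
For large t the denominator behaves like 2·t, so the quotient tends to 1/2 = 1/2.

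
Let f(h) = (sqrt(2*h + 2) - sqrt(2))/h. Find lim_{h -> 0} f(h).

A 0/0 form; rationalise with √(2 + 2h) + √2. This collapses the numerator to 2h, leaving 2/(√(2 + 2h) + √2) → 2/(2√2) = √(2)/2.

√(2)/2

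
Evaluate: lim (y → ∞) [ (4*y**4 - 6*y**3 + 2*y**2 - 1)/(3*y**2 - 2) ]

∞

The numerator has higher degree (4 > 2); the quotient behaves like (4/(3))·y^2 for large |y|.
As y → +∞ this diverges to ∞.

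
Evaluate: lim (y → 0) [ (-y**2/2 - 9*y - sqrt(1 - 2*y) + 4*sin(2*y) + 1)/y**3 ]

-29/6

Substitution gives 0/0 (the numerator vanishes to order 3).
Expand each term to order y^3: the coefficient of y^3 in −√(1 - 2y) is 1/2 and in 4·sin(2y) is -16/3.
Lower-order terms cancel with the polynomial part, so the numerator is (-29/6)·y^3 + o(y^3), and the limit is (-29/6)/(1) = -29/6.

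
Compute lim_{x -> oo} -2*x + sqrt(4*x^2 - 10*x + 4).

-5/2

This has the form ∞ − ∞. Multiply and divide by the conjugate √(4*x^2 - 10*x + 4) + 2x.
That gives (-10x + 4) / (√(4*x^2 - 10*x + 4) + 2x).
Divide numerator and denominator by x: the limit is -10/(2·2) = -5/2.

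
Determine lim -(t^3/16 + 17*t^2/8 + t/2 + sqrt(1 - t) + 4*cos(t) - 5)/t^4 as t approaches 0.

Substitution gives 0/0 (the numerator vanishes to order 4).
Expand each term to order t^4: the coefficient of t^4 in √(1 - t) is -5/128 and in 4·cos(t) is 1/6.
Lower-order terms cancel with the polynomial part, so the numerator is (49/384)·t^4 + o(t^4), and the limit is (49/384)/(-1) = -49/384.

-49/384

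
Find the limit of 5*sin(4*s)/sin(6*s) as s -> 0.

Substitution gives 0/0.
Divide numerator and denominator by s: sin(4s)/s → 4 and sin(6s)/s → 6, so the limit is 5·4/6 = 10/3.

10/3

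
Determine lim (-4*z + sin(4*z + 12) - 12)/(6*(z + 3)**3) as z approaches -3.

Direct substitution gives 0/0.
Apply L'Hôpital: lim (4*cos(4*z + 12) - 4)/(18*(z + 3)^2), still 0/0.
Apply L'Hôpital: lim (-16*sin(4*z + 12))/(36*z + 108), still 0/0.
After 3 applications of L'Hôpital's rule the quotient is (-64*cos(4*z + 12))/(36); substituting z = -3 gives -16/9.

-16/9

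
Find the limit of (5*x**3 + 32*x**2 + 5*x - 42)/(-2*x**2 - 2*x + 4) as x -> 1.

-14

At x = 1 both the top and bottom vanish — a removable singularity. Factoring out (x - 1) from each leaves (5*x^2 + 37*x + 42)/(-2*x - 4), which at x = 1 equals -14.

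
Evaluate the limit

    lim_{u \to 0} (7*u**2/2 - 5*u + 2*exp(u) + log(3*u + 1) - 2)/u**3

Substitution gives 0/0 (the numerator vanishes to order 3).
Expand each term to order u^3: the coefficient of u^3 in ln(1 + 3u) is 9 and in 2·e^(u) is 1/3.
Lower-order terms cancel with the polynomial part, so the numerator is (28/3)·u^3 + o(u^3), and the limit is (28/3)/(1) = 28/3.

28/3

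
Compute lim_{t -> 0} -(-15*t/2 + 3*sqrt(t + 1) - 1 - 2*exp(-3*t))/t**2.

Substitution gives 0/0; apply L'Hôpital's rule 2 times.
After differentiating numerator and denominator 2 times the quotient is (-18*e^(-3*t) - 3/(4*(t + 1)^(3/2)))/(-2); at t = 0 this is 75/8.

75/8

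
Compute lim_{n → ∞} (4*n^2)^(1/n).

1

Base → ∞ and exponent → 0: an ∞^0 form.
Take logs: (1/n)·ln(4·n^2) = (ln 4 + 2·ln n)/n → 0.
So the limit is e^0 = 1.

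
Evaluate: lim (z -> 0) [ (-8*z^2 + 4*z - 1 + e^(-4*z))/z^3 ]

-32/3

Direct substitution gives 0/0.
Apply L'Hôpital: lim (-16*z + 4 - 4*e^(-4*z))/(3*z^2), still 0/0.
Apply L'Hôpital: lim (-16 + 16*e^(-4*z))/(6*z), still 0/0.
After 3 applications of L'Hôpital's rule the quotient is (-64*e^(-4*z))/(6); substituting z = 0 gives -32/3.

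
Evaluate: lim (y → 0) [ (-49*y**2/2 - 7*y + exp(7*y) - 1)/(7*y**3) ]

Direct substitution gives 0/0.
Apply L'Hôpital: lim (-49*y + 7*e^(7*y) - 7)/(21*y^2), still 0/0.
Apply L'Hôpital: lim (49*e^(7*y) - 49)/(42*y), still 0/0.
After 3 applications of L'Hôpital's rule the quotient is (343*e^(7*y))/(42); substituting y = 0 gives 49/6.

49/6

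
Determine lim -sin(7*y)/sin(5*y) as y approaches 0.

Substitution gives 0/0.
Divide numerator and denominator by y: sin(7y)/y → 7 and sin(5y)/y → 5, so the limit is -1·7/5 = -7/5.

-7/5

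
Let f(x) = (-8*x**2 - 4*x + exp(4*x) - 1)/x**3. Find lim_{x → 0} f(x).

Direct substitution gives 0/0.
Apply L'Hôpital: lim (-16*x + 4*e^(4*x) - 4)/(3*x^2), still 0/0.
Apply L'Hôpital: lim (16*e^(4*x) - 16)/(6*x), still 0/0.
After 3 applications of L'Hôpital's rule the quotient is (64*e^(4*x))/(6); substituting x = 0 gives 32/3.

32/3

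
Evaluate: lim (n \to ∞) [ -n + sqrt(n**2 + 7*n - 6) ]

7/2

This has the form ∞ − ∞. Multiply and divide by the conjugate √(n^2 + 7*n - 6) + n.
That gives (7n - 6) / (√(n^2 + 7*n - 6) + n).
Divide numerator and denominator by n: the limit is 7/(2·1) = 7/2.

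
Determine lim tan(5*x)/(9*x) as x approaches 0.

5/9

Substitution gives 0/0.
Since tan(u)/u → 1 as u → 0, tan(5x)/(5x) → 1 and the limit is 5/9.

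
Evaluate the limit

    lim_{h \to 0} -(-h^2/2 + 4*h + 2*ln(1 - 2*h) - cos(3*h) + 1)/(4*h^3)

4/3

Substitution gives 0/0 (the numerator vanishes to order 3).
Expand each term to order h^3: the coefficient of h^3 in −cos(3h) is 0 and in 2·ln(1 - 2h) is -16/3.
Lower-order terms cancel with the polynomial part, so the numerator is (-16/3)·h^3 + o(h^3), and the limit is (-16/3)/(-4) = 4/3.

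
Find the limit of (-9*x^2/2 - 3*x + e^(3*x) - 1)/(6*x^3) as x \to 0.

3/4

Direct substitution gives 0/0.
Apply L'Hôpital: lim (-9*x + 3*e^(3*x) - 3)/(18*x^2), still 0/0.
Apply L'Hôpital: lim (9*e^(3*x) - 9)/(36*x), still 0/0.
After 3 applications of L'Hôpital's rule the quotient is (27*e^(3*x))/(36); substituting x = 0 gives 3/4.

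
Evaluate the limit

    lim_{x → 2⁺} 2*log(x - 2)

-∞

As x → 2⁺, x - 2 → 0⁺ and ln(x - 2) → −∞.
Multiplying by 2 gives -∞.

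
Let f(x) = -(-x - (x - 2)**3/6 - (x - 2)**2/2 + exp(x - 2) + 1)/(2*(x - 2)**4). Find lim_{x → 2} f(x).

-1/48

Direct substitution gives 0/0.
Apply L'Hôpital: lim (-x - (x - 2)^2/2 + e^(x - 2) + 1)/(-8*(x - 2)^3), still 0/0.
Apply L'Hôpital: lim (-x + e^(x - 2) + 1)/(-24*(x - 2)^2), still 0/0.
Apply L'Hôpital: lim (e^(x - 2) - 1)/(96 - 48*x), still 0/0.
After 4 applications of L'Hôpital's rule the quotient is (e^(x - 2))/(-48); substituting x = 2 gives -1/48.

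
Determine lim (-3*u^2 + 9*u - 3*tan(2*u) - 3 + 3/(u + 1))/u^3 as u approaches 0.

Substitution gives 0/0 (the numerator vanishes to order 3).
Expand each term to order u^3: the coefficient of u^3 in -3·tan(2u) is -8 and in 3·1/(1 + u) is -3.
Lower-order terms cancel with the polynomial part, so the numerator is (-11)·u^3 + o(u^3), and the limit is (-11)/(1) = -11.

-11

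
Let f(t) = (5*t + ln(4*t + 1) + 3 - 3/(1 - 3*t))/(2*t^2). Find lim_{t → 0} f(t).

-35/2

Substitution gives 0/0 (the numerator vanishes to order 2).
Expand each term to order t^2: the coefficient of t^2 in -3·1/(1 - 3t) is -27 and in ln(1 + 4t) is -8.
Lower-order terms cancel with the polynomial part, so the numerator is (-35)·t^2 + o(t^2), and the limit is (-35)/(2) = -35/2.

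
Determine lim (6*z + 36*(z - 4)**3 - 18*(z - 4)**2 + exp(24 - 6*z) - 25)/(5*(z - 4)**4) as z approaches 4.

54/5

Direct substitution gives 0/0.
Apply L'Hôpital: lim (-36*z + 108*(z - 4)^2 - 6*e^(24 - 6*z) + 150)/(20*(z - 4)^3), still 0/0.
Apply L'Hôpital: lim (216*z + 36*e^(24 - 6*z) - 900)/(60*(z - 4)^2), still 0/0.
Apply L'Hôpital: lim (216 - 216*e^(24 - 6*z))/(120*z - 480), still 0/0.
After 4 applications of L'Hôpital's rule the quotient is (1296*e^(24 - 6*z))/(120); substituting z = 4 gives 54/5.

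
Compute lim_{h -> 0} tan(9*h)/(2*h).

Substitution gives 0/0.
Since tan(u)/u → 1 as u → 0, tan(9h)/(9h) → 1 and the limit is 9/2.

9/2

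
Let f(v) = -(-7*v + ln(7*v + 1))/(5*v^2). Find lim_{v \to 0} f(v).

49/10

Direct substitution gives 0/0.
Apply L'Hôpital: lim (-7 + 7/(7*v + 1))/(-10*v), still 0/0.
After 2 applications of L'Hôpital's rule the quotient is (-49/(7*v + 1)^2)/(-10); substituting v = 0 gives 49/10.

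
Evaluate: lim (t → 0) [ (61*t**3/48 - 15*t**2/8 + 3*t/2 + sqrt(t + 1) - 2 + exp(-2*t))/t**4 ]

241/384

Substitution gives 0/0; apply L'Hôpital's rule 4 times.
After differentiating numerator and denominator 4 times the quotient is (16*e^(-2*t) - 15/(16*(t + 1)^(7/2)))/(24); at t = 0 this is 241/384.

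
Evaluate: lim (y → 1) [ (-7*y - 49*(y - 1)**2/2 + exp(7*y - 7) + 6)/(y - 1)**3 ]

343/6

Direct substitution gives 0/0.
Apply L'Hôpital: lim (-49*y + 7*e^(7*y - 7) + 42)/(3*(y - 1)^2), still 0/0.
Apply L'Hôpital: lim (49*e^(7*y - 7) - 49)/(6*y - 6), still 0/0.
After 3 applications of L'Hôpital's rule the quotient is (343*e^(7*y - 7))/(6); substituting y = 1 gives 343/6.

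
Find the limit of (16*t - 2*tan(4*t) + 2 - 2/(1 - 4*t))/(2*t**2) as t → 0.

-16

Substitution gives 0/0 (the numerator vanishes to order 2).
Expand each term to order t^2: the coefficient of t^2 in -2·1/(1 - 4t) is -32 and in -2·tan(4t) is 0.
Lower-order terms cancel with the polynomial part, so the numerator is (-32)·t^2 + o(t^2), and the limit is (-32)/(2) = -16.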